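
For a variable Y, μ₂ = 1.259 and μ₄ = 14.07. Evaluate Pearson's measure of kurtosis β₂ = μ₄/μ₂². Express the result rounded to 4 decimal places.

8.8765

μ₂² = 1.259² = 1.58508
μ₄/μ₂² = 14.07 / 1.58508 = 8.87652
β₂ ≈ 8.8765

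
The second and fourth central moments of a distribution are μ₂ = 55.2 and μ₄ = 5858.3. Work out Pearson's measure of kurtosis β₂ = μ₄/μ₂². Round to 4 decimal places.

1.9226

μ₂² = 55.2² = 3047.04000
μ₄/μ₂² = 5858.3 / 3047.04000 = 1.92262
β₂ ≈ 1.9226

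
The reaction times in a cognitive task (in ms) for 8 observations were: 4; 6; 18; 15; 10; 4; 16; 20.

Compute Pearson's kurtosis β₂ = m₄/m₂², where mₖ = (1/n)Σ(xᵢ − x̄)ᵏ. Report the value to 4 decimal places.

1.3932

x̄ = 11.6250
Σ(xᵢ − x̄)² = 291.8750 ⇒ m₂ = 36.48438
Σ(xᵢ − x̄)⁴ = 14836.2441 ⇒ m₄ = 1854.53052
m₂² = 1331.10962
β₂ = m₄/m₂² = 1854.53052 / 1331.10962 ≈ 1.3932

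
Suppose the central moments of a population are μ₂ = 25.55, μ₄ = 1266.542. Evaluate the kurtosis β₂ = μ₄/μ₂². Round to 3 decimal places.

μ₂² = 25.55² = 652.80250
μ₄/μ₂² = 1266.542 / 652.80250 = 1.94016
β₂ ≈ 1.940

1.940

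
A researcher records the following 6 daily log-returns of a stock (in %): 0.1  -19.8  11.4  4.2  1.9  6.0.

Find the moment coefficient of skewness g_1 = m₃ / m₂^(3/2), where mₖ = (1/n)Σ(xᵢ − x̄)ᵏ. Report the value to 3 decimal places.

-1.252

x̄ = (0.1 - 19.8 + 11.4 + 4.2 + 1.9 + 6.0) / 6 = 0.6333
deviations (xᵢ − x̄): -0.5333, -20.4333, 10.7667, 3.5667, 1.2667, 5.3667
Σ(xᵢ − x̄)² = 576.8533 ⇒ m₂ = 576.8533/6 = 96.14222
Σ(xᵢ − x̄)³ = -7081.4456 ⇒ m₃ = -7081.4456/6 = -1180.24093
m₂^(3/2) = 96.14222^(1.5) = 942.69507
g_1 = m₃ / m₂^(3/2) = -1180.24093 / 942.69507 ≈ -1.252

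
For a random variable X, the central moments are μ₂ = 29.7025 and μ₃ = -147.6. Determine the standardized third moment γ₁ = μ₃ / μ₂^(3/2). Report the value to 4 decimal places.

-0.9118

σ = √μ₂ = √29.7025 = 5.45000
σ³ = μ₂^(3/2) = 161.87863
γ₁ = μ₃/σ³ = -147.6 / 161.87863 ≈ -0.9118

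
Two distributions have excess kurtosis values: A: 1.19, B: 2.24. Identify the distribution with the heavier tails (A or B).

B

Higher excess kurtosis ⇒ heavier tails relative to the normal distribution.
1.19 vs 2.24: the larger is 2.24, so B has heavier tails.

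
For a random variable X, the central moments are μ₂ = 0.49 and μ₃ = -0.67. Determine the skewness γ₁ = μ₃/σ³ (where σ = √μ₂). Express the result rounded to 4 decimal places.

σ = √μ₂ = √0.49 = 0.70000
σ³ = μ₂^(3/2) = 0.34300
γ₁ = μ₃/σ³ = -0.67 / 0.34300 ≈ -1.9534

-1.9534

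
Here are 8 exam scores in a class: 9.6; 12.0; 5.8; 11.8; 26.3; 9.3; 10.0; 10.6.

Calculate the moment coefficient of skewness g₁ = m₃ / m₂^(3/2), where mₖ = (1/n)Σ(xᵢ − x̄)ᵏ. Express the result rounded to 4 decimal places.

x̄ = (9.6 + 12.0 + 5.8 + 11.8 + 26.3 + 9.3 + 10.0 + 10.6) / 8 = 11.9250
deviations (xᵢ − x̄): -2.3250, 0.0750, -6.1250, -0.1250, 14.3750, -2.6250, -1.9250, -1.3250
Σ(xᵢ − x̄)² = 261.9350 ⇒ m₂ = 261.9350/8 = 32.74188
Σ(xᵢ − x̄)³ = 2700.5587 ⇒ m₃ = 2700.5587/8 = 337.56984
m₂^(3/2) = 32.74188^(1.5) = 187.35070
g₁ = m₃ / m₂^(3/2) = 337.56984 / 187.35070 ≈ 1.8018

1.8018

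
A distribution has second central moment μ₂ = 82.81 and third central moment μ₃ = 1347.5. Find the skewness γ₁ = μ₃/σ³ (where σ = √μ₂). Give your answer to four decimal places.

1.7882

σ = √μ₂ = √82.81 = 9.10000
σ³ = μ₂^(3/2) = 753.57100
γ₁ = μ₃/σ³ = 1347.5 / 753.57100 ≈ 1.7882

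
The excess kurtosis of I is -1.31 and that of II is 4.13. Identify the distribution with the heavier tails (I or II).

Higher excess kurtosis ⇒ heavier tails relative to the normal distribution.
-1.31 vs 4.13: the larger is 4.13, so II has heavier tails. (II is leptokurtic — heavier-than-normal tails; the other is platykurtic.)

II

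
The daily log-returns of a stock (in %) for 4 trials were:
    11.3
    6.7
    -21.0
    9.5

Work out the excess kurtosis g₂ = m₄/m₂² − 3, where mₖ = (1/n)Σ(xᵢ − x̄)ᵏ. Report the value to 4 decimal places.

-0.7088

x̄ = 1.6250
Σ(xᵢ − x̄)² = 693.2675 ⇒ m₂ = 173.31688
Σ(xᵢ − x̄)⁴ = 275303.3150 ⇒ m₄ = 68825.82874
m₂² = 30038.73916
g₂ = m₄/m₂² − 3 = 2.29124 − 3 ≈ -0.7088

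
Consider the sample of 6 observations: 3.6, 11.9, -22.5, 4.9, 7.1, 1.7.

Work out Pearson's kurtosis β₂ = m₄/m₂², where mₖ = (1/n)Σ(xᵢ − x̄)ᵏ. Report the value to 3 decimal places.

3.665

x̄ = 1.1167
Σ(xᵢ − x̄)² = 730.6483 ⇒ m₂ = 121.77472
Σ(xᵢ − x̄)⁴ = 326127.4434 ⇒ m₄ = 54354.57390
m₂² = 14829.08297
β₂ = m₄/m₂² = 54354.57390 / 14829.08297 ≈ 3.665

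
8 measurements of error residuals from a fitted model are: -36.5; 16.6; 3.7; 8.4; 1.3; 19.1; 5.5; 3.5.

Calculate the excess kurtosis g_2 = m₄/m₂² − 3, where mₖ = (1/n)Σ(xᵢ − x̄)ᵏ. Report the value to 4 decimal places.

x̄ = 2.7000
Σ(xᵢ − x̄)² = 2042.7400 ⇒ m₂ = 255.34250
Σ(xᵢ − x̄)⁴ = 2472054.3922 ⇒ m₄ = 309006.79903
m₂² = 65199.79231
g_2 = m₄/m₂² − 3 = 4.73938 − 3 ≈ 1.7394

1.7394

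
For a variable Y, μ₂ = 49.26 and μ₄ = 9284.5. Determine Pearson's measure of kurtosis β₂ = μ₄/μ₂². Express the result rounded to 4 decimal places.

μ₂² = 49.26² = 2426.54760
μ₄/μ₂² = 9284.5 / 2426.54760 = 3.82622
β₂ ≈ 3.8262

3.8262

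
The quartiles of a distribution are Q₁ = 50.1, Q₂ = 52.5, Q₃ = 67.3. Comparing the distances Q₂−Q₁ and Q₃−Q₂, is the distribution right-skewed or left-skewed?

right-skewed

Q₂ − Q₁ = 2.4;  Q₃ − Q₂ = 14.8
Q₃ − Q₂ > Q₂ − Q₁ ⇒ the upper half is more spread out ⇒ right-skewed.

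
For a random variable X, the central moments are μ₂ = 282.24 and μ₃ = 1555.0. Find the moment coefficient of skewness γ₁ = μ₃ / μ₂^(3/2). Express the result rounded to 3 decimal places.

0.328

σ = √μ₂ = √282.24 = 16.80000
σ³ = μ₂^(3/2) = 4741.63200
γ₁ = μ₃/σ³ = 1555.0 / 4741.63200 ≈ 0.328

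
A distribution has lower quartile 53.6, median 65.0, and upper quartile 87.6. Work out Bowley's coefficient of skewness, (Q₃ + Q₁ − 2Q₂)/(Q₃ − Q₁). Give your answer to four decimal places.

numerator: Q₃ + Q₁ − 2Q₂ = 87.6 + 53.6 − 2×65.0 = 11.2000
denominator: Q₃ − Q₁ = 87.6 − 53.6 = 34.0000
Bowley skewness = 11.2000 / 34.0000 ≈ 0.3294

0.3294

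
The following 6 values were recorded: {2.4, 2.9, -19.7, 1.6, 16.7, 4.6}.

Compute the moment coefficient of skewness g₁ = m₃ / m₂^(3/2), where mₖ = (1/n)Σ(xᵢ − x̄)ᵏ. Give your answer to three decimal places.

x̄ = (2.4 + 2.9 - 19.7 + 1.6 + 16.7 + 4.6) / 6 = 1.4167
deviations (xᵢ − x̄): 0.9833, 1.4833, -21.1167, 0.1833, 15.2833, 3.1833
Σ(xᵢ − x̄)² = 692.8283 ⇒ m₂ = 692.8283/6 = 115.47139
Σ(xᵢ − x̄)³ = -5809.8444 ⇒ m₃ = -5809.8444/6 = -968.30741
m₂^(3/2) = 115.47139^(1.5) = 1240.82800
g₁ = m₃ / m₂^(3/2) = -968.30741 / 1240.82800 ≈ -0.780

-0.780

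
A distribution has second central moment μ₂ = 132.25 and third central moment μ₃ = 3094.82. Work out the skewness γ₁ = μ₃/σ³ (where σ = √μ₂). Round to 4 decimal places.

σ = √μ₂ = √132.25 = 11.50000
σ³ = μ₂^(3/2) = 1520.87500
γ₁ = μ₃/σ³ = 3094.82 / 1520.87500 ≈ 2.0349

2.0349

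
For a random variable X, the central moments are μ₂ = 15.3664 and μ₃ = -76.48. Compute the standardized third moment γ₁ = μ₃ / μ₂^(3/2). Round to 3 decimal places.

-1.270

σ = √μ₂ = √15.3664 = 3.92000
σ³ = μ₂^(3/2) = 60.23629
γ₁ = μ₃/σ³ = -76.48 / 60.23629 ≈ -1.270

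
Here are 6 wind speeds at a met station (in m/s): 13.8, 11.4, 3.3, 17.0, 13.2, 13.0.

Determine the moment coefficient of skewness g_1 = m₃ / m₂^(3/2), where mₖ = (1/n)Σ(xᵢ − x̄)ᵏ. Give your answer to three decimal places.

-1.131

x̄ = (13.8 + 11.4 + 3.3 + 17.0 + 13.2 + 13.0) / 6 = 11.9500
deviations (xᵢ − x̄): 1.8500, -0.5500, -8.6500, 5.0500, 1.2500, 1.0500
Σ(xᵢ − x̄)² = 106.7150 ⇒ m₂ = 106.7150/6 = 17.78583
Σ(xᵢ − x̄)³ = -509.1510 ⇒ m₃ = -509.1510/6 = -84.85850
m₂^(3/2) = 17.78583^(1.5) = 75.00865
g_1 = m₃ / m₂^(3/2) = -84.85850 / 75.00865 ≈ -1.131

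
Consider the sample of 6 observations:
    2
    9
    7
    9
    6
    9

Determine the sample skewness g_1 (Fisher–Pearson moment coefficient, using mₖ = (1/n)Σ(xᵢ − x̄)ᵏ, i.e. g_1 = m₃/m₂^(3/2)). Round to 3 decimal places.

x̄ = (2 + 9 + 7 + 9 + 6 + 9) / 6 = 7.0000
deviations (xᵢ − x̄): -5.0000, 2.0000, 0.0000, 2.0000, -1.0000, 2.0000
Σ(xᵢ − x̄)² = 38.0000 ⇒ m₂ = 38.0000/6 = 6.33333
Σ(xᵢ − x̄)³ = -102.0000 ⇒ m₃ = -102.0000/6 = -17.00000
m₂^(3/2) = 6.33333^(1.5) = 15.93854
g_1 = m₃ / m₂^(3/2) = -17.00000 / 15.93854 ≈ -1.067

-1.067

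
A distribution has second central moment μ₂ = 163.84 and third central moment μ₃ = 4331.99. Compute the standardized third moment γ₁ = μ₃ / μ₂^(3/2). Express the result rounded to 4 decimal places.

2.0657

σ = √μ₂ = √163.84 = 12.80000
σ³ = μ₂^(3/2) = 2097.15200
γ₁ = μ₃/σ³ = 4331.99 / 2097.15200 ≈ 2.0657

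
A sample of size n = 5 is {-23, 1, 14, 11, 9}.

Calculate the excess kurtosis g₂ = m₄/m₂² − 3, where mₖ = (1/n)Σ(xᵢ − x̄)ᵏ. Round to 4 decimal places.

-0.2685

x̄ = 2.4000
Σ(xᵢ − x̄)² = 899.2000 ⇒ m₂ = 179.84000
Σ(xᵢ − x̄)⁴ = 441709.2160 ⇒ m₄ = 88341.84320
m₂² = 32342.42560
g₂ = m₄/m₂² − 3 = 2.73145 − 3 ≈ -0.2685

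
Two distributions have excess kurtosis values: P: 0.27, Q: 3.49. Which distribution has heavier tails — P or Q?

Q

Higher excess kurtosis ⇒ heavier tails relative to the normal distribution.
0.27 vs 3.49: the larger is 3.49, so Q has heavier tails.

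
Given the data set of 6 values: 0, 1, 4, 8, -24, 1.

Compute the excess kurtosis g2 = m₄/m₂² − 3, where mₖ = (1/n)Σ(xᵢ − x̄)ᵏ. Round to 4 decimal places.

0.7731

x̄ = -1.6667
Σ(xᵢ − x̄)² = 641.3333 ⇒ m₂ = 106.88889
Σ(xᵢ − x̄)⁴ = 258651.1111 ⇒ m₄ = 43108.51852
m₂² = 11425.23457
g2 = m₄/m₂² − 3 = 3.77310 − 3 ≈ 0.7731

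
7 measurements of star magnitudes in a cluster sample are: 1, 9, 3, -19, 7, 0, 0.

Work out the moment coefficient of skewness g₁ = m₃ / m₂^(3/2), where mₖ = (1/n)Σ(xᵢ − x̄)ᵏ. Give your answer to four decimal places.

-1.4100

x̄ = (1 + 9 + 3 - 19 + 7 + 0 + 0) / 7 = 0.1429
deviations (xᵢ − x̄): 0.8571, 8.8571, 2.8571, -19.1429, 6.8571, -0.1429, -0.1429
Σ(xᵢ − x̄)² = 500.8571 ⇒ m₂ = 500.8571/7 = 71.55102
Σ(xᵢ − x̄)³ = -5973.6735 ⇒ m₃ = -5973.6735/7 = -853.38192
m₂^(3/2) = 71.55102^(1.5) = 605.23460
g₁ = m₃ / m₂^(3/2) = -853.38192 / 605.23460 ≈ -1.4100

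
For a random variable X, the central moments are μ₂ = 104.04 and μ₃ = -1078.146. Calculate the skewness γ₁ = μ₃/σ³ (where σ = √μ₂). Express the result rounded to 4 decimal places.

-1.0160

σ = √μ₂ = √104.04 = 10.20000
σ³ = μ₂^(3/2) = 1061.20800
γ₁ = μ₃/σ³ = -1078.146 / 1061.20800 ≈ -1.0160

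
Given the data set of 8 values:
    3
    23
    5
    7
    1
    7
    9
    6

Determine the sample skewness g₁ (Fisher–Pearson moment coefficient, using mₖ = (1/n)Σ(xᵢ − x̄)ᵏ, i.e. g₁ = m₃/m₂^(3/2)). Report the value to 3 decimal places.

1.640

x̄ = (3 + 23 + 5 + 7 + 1 + 7 + 9 + 6) / 8 = 7.6250
deviations (xᵢ − x̄): -4.6250, 15.3750, -2.6250, -0.6250, -6.6250, -0.6250, 1.3750, -1.6250
Σ(xᵢ − x̄)² = 313.8750 ⇒ m₂ = 313.8750/8 = 39.23438
Σ(xᵢ − x̄)³ = 3224.5313 ⇒ m₃ = 3224.5313/8 = 403.06641
m₂^(3/2) = 39.23438^(1.5) = 245.75372
g₁ = m₃ / m₂^(3/2) = 403.06641 / 245.75372 ≈ 1.640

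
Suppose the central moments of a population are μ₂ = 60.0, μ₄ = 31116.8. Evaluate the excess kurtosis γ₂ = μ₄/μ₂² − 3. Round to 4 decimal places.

μ₂² = 60.0² = 3600.00000
μ₄/μ₂² = 31116.8 / 3600.00000 = 8.64356
γ₂ = 8.64356 − 3 ≈ 5.6436

5.6436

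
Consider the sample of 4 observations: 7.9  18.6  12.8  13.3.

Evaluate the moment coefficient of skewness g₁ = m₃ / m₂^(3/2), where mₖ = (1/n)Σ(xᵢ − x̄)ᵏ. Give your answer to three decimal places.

x̄ = (7.9 + 18.6 + 12.8 + 13.3) / 4 = 13.1500
deviations (xᵢ − x̄): -5.2500, 5.4500, -0.3500, 0.1500
Σ(xᵢ − x̄)² = 57.4100 ⇒ m₂ = 57.4100/4 = 14.35250
Σ(xᵢ − x̄)³ = 17.1360 ⇒ m₃ = 17.1360/4 = 4.28400
m₂^(3/2) = 14.35250^(1.5) = 54.37401
g₁ = m₃ / m₂^(3/2) = 4.28400 / 54.37401 ≈ 0.079

0.079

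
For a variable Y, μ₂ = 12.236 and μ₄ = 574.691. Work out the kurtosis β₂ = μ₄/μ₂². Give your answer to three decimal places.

3.838

μ₂² = 12.236² = 149.71970
μ₄/μ₂² = 574.691 / 149.71970 = 3.83845
β₂ ≈ 3.838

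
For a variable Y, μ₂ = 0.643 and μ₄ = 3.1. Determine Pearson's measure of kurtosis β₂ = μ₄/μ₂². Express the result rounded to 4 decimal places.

μ₂² = 0.643² = 0.41345
μ₄/μ₂² = 3.1 / 0.41345 = 7.49790
β₂ ≈ 7.4979

7.4979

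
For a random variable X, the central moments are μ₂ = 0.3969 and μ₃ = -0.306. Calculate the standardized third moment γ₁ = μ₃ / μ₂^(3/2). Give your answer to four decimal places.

-1.2238

σ = √μ₂ = √0.3969 = 0.63000
σ³ = μ₂^(3/2) = 0.25005
γ₁ = μ₃/σ³ = -0.306 / 0.25005 ≈ -1.2238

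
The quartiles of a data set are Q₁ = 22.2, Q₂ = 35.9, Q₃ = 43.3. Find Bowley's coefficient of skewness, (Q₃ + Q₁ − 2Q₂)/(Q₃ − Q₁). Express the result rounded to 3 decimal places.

-0.299

numerator: Q₃ + Q₁ − 2Q₂ = 43.3 + 22.2 − 2×35.9 = -6.3000
denominator: Q₃ − Q₁ = 43.3 − 22.2 = 21.1000
Bowley skewness = -6.3000 / 21.1000 ≈ -0.299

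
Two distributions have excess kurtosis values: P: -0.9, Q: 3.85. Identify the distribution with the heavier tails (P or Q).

Q

Higher excess kurtosis ⇒ heavier tails relative to the normal distribution.
-0.9 vs 3.85: the larger is 3.85, so Q has heavier tails. (Q is leptokurtic — heavier-than-normal tails; the other is platykurtic.)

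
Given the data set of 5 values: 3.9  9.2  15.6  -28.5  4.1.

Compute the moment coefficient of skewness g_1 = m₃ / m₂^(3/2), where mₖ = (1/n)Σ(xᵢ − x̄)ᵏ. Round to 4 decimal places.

x̄ = (3.9 + 9.2 + 15.6 - 28.5 + 4.1) / 5 = 0.8600
deviations (xᵢ − x̄): 3.0400, 8.3400, 14.7400, -29.3600, 3.2400
Σ(xᵢ − x̄)² = 1168.5720 ⇒ m₂ = 1168.5720/5 = 233.71440
Σ(xᵢ − x̄)³ = -21463.8770 ⇒ m₃ = -21463.8770/5 = -4292.77541
m₂^(3/2) = 233.71440^(1.5) = 3572.96044
g_1 = m₃ / m₂^(3/2) = -4292.77541 / 3572.96044 ≈ -1.2015

-1.2015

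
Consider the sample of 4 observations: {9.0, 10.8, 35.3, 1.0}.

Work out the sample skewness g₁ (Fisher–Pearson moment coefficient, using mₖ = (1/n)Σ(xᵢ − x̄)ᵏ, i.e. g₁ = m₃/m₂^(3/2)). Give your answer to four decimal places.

0.8603

x̄ = (9.0 + 10.8 + 35.3 + 1.0) / 4 = 14.0250
deviations (xᵢ − x̄): -5.0250, -3.2250, 21.2750, -13.0250
Σ(xᵢ − x̄)² = 657.9275 ⇒ m₂ = 657.9275/4 = 164.48187
Σ(xᵢ − x̄)³ = 7259.4844 ⇒ m₃ = 7259.4844/4 = 1814.87109
m₂^(3/2) = 164.48187^(1.5) = 2109.48806
g₁ = m₃ / m₂^(3/2) = 1814.87109 / 2109.48806 ≈ 0.8603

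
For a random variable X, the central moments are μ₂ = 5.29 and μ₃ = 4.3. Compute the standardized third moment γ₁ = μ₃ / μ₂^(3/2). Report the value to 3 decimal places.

σ = √μ₂ = √5.29 = 2.30000
σ³ = μ₂^(3/2) = 12.16700
γ₁ = μ₃/σ³ = 4.3 / 12.16700 ≈ 0.353

0.353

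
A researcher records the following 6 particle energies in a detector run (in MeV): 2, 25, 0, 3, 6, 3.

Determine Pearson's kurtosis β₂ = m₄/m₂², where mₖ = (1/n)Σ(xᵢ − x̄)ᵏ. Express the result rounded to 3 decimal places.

3.891

x̄ = 6.5000
Σ(xᵢ − x̄)² = 429.5000 ⇒ m₂ = 71.58333
Σ(xᵢ − x̄)⁴ = 119630.3750 ⇒ m₄ = 19938.39583
m₂² = 5124.17361
β₂ = m₄/m₂² = 19938.39583 / 5124.17361 ≈ 3.891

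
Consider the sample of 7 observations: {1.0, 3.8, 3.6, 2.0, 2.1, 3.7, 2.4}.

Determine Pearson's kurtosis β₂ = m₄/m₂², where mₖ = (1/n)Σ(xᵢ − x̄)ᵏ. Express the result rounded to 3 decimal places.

x̄ = 2.6571
Σ(xᵢ − x̄)² = 6.8371 ⇒ m₂ = 0.97673
Σ(xᵢ − x̄)⁴ = 11.5074 ⇒ m₄ = 1.64391
m₂² = 0.95401
β₂ = m₄/m₂² = 1.64391 / 0.95401 ≈ 1.723

1.723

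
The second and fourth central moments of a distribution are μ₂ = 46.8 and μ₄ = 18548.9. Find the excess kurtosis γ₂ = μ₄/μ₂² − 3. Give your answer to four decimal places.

μ₂² = 46.8² = 2190.24000
μ₄/μ₂² = 18548.9 / 2190.24000 = 8.46889
γ₂ = 8.46889 − 3 ≈ 5.4689

5.4689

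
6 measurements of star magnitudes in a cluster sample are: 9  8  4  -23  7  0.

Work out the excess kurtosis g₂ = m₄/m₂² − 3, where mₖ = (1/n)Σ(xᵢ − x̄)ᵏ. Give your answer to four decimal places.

0.6811

x̄ = 0.8333
Σ(xᵢ − x̄)² = 734.8333 ⇒ m₂ = 122.47222
Σ(xᵢ − x̄)⁴ = 331288.8194 ⇒ m₄ = 55214.80324
m₂² = 14999.44522
g₂ = m₄/m₂² − 3 = 3.68112 − 3 ≈ 0.6811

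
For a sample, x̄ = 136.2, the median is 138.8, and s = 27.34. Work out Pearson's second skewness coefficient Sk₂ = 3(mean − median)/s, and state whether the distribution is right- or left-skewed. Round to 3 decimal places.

-0.285, left-skewed

Sk₂ = 3(136.2 − 138.8) / 27.34 = 3 × -2.6000 / 27.34
    = -7.8000 / 27.34 ≈ -0.285
Sk₂ < 0 ⇒ mean < median ⇒ left-skewed (negative skew).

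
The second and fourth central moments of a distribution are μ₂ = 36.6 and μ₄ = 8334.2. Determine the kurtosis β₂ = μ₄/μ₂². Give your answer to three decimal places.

μ₂² = 36.6² = 1339.56000
μ₄/μ₂² = 8334.2 / 1339.56000 = 6.22160
β₂ ≈ 6.222

6.222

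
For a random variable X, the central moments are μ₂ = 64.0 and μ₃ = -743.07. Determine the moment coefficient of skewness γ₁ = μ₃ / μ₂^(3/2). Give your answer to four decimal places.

σ = √μ₂ = √64.0 = 8.00000
σ³ = μ₂^(3/2) = 512.00000
γ₁ = μ₃/σ³ = -743.07 / 512.00000 ≈ -1.4513

-1.4513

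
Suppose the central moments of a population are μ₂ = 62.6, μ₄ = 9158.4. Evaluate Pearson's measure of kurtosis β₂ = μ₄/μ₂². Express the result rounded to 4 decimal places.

μ₂² = 62.6² = 3918.76000
μ₄/μ₂² = 9158.4 / 3918.76000 = 2.33707
β₂ ≈ 2.3371

2.3371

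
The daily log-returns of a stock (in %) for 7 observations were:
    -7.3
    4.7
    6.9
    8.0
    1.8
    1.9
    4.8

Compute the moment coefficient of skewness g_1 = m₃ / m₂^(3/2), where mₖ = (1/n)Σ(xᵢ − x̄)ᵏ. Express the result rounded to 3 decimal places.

x̄ = (-7.3 + 4.7 + 6.9 + 8.0 + 1.8 + 1.9 + 4.8) / 7 = 2.9714
deviations (xᵢ − x̄): -10.2714, 1.7286, 3.9286, 5.0286, -1.1714, -1.0714, 1.8286
Σ(xᵢ − x̄)² = 155.0743 ⇒ m₂ = 155.0743/7 = 22.15347
Σ(xᵢ − x̄)³ = -887.4298 ⇒ m₃ = -887.4298/7 = -126.77568
m₂^(3/2) = 22.15347^(1.5) = 104.27078
g_1 = m₃ / m₂^(3/2) = -126.77568 / 104.27078 ≈ -1.216

-1.216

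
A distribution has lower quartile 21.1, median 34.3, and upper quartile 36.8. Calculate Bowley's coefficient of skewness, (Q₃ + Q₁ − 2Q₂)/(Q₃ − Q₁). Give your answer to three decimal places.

numerator: Q₃ + Q₁ − 2Q₂ = 36.8 + 21.1 − 2×34.3 = -10.7000
denominator: Q₃ − Q₁ = 36.8 − 21.1 = 15.7000
Bowley skewness = -10.7000 / 15.7000 ≈ -0.682

-0.682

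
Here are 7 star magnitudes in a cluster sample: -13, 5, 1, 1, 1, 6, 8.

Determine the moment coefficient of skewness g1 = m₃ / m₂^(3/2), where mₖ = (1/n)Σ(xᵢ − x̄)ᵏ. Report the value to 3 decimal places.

x̄ = (-13 + 5 + 1 + 1 + 1 + 6 + 8) / 7 = 1.2857
deviations (xᵢ − x̄): -14.2857, 3.7143, -0.2857, -0.2857, -0.2857, 4.7143, 6.7143
Σ(xᵢ − x̄)² = 285.4286 ⇒ m₂ = 285.4286/7 = 40.77551
Σ(xᵢ − x̄)³ = -2456.8163 ⇒ m₃ = -2456.8163/7 = -350.97376
m₂^(3/2) = 40.77551^(1.5) = 260.37489
g1 = m₃ / m₂^(3/2) = -350.97376 / 260.37489 ≈ -1.348

-1.348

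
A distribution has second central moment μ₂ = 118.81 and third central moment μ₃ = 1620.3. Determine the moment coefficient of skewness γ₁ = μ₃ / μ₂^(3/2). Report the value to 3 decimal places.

σ = √μ₂ = √118.81 = 10.90000
σ³ = μ₂^(3/2) = 1295.02900
γ₁ = μ₃/σ³ = 1620.3 / 1295.02900 ≈ 1.251

1.251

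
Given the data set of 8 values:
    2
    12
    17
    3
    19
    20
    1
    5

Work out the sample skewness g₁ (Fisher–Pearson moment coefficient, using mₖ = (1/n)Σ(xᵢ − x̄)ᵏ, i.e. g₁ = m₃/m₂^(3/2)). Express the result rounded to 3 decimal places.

x̄ = (2 + 12 + 17 + 3 + 19 + 20 + 1 + 5) / 8 = 9.8750
deviations (xᵢ − x̄): -7.8750, 2.1250, 7.1250, -6.8750, 9.1250, 10.1250, -8.8750, -4.8750
Σ(xᵢ − x̄)² = 452.8750 ⇒ m₂ = 452.8750/8 = 56.60938
Σ(xᵢ − x̄)³ = 540.8438 ⇒ m₃ = 540.8438/8 = 67.60547
m₂^(3/2) = 56.60938^(1.5) = 425.92442
g₁ = m₃ / m₂^(3/2) = 67.60547 / 425.92442 ≈ 0.159

0.159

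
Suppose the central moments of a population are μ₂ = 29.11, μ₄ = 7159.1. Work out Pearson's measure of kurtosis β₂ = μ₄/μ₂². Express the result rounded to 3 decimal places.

μ₂² = 29.11² = 847.39210
μ₄/μ₂² = 7159.1 / 847.39210 = 8.44839
β₂ ≈ 8.448

8.448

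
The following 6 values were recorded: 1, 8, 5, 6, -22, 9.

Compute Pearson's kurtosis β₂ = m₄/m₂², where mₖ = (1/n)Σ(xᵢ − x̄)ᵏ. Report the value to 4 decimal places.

3.7929

x̄ = 1.1667
Σ(xᵢ − x̄)² = 682.8333 ⇒ m₂ = 113.80556
Σ(xᵢ − x̄)⁴ = 294748.1528 ⇒ m₄ = 49124.69213
m₂² = 12951.70448
β₂ = m₄/m₂² = 49124.69213 / 12951.70448 ≈ 3.7929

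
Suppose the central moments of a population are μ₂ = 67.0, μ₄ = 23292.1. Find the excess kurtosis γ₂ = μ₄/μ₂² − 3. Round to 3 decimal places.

μ₂² = 67.0² = 4489.00000
μ₄/μ₂² = 23292.1 / 4489.00000 = 5.18871
γ₂ = 5.18871 − 3 ≈ 2.189

2.189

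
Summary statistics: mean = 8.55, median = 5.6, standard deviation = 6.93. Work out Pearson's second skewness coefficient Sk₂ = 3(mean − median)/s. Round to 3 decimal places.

1.277

Sk₂ = 3(8.55 − 5.6) / 6.93 = 3 × 2.9500 / 6.93
    = 8.8500 / 6.93 ≈ 1.277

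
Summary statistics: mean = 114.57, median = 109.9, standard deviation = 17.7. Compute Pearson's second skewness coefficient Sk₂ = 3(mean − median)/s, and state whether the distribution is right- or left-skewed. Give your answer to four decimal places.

Sk₂ = 3(114.57 − 109.9) / 17.7 = 3 × 4.6700 / 17.7
    = 14.0100 / 17.7 ≈ 0.7915
Sk₂ > 0 ⇒ mean > median ⇒ right-skewed (positive skew).

0.7915, right-skewed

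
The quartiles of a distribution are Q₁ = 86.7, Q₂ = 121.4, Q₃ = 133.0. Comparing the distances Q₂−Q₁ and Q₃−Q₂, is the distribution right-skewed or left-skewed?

Q₂ − Q₁ = 34.7;  Q₃ − Q₂ = 11.6
Q₂ − Q₁ > Q₃ − Q₂ ⇒ the lower half is more spread out ⇒ left-skewed.

left-skewed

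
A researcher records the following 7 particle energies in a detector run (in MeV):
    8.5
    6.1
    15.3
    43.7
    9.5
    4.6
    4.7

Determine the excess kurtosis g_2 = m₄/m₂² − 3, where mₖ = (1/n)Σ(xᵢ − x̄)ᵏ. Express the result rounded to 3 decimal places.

x̄ = 13.2000
Σ(xᵢ − x̄)² = 1167.0600 ⇒ m₂ = 166.72286
Σ(xᵢ − x̄)⁴ = 879291.2070 ⇒ m₄ = 125613.02957
m₂² = 27796.51109
g_2 = m₄/m₂² − 3 = 4.51902 − 3 ≈ 1.519

1.519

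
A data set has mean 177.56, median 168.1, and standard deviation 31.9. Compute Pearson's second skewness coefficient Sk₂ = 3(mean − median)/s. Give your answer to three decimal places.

0.890

Sk₂ = 3(177.56 − 168.1) / 31.9 = 3 × 9.4600 / 31.9
    = 28.3800 / 31.9 ≈ 0.890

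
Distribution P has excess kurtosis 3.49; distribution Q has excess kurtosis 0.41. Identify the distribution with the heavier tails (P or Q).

Higher excess kurtosis ⇒ heavier tails relative to the normal distribution.
3.49 vs 0.41: the larger is 3.49, so P has heavier tails.

P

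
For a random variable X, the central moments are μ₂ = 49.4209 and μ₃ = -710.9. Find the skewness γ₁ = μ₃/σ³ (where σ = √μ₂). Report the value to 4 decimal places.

σ = √μ₂ = √49.4209 = 7.03000
σ³ = μ₂^(3/2) = 347.42893
γ₁ = μ₃/σ³ = -710.9 / 347.42893 ≈ -2.0462

-2.0462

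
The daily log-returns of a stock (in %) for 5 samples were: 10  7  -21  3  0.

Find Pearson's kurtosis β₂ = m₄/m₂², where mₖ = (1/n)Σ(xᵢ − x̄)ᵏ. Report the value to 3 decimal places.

x̄ = -0.2000
Σ(xᵢ − x̄)² = 598.8000 ⇒ m₂ = 119.76000
Σ(xᵢ − x̄)⁴ = 200793.9360 ⇒ m₄ = 40158.78720
m₂² = 14342.45760
β₂ = m₄/m₂² = 40158.78720 / 14342.45760 ≈ 2.800

2.800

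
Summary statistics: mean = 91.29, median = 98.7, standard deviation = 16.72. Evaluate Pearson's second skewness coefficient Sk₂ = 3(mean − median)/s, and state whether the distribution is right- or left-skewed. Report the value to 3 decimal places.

-1.330, left-skewed

Sk₂ = 3(91.29 − 98.7) / 16.72 = 3 × -7.4100 / 16.72
    = -22.2300 / 16.72 ≈ -1.330
Sk₂ < 0 ⇒ mean < median ⇒ left-skewed (negative skew).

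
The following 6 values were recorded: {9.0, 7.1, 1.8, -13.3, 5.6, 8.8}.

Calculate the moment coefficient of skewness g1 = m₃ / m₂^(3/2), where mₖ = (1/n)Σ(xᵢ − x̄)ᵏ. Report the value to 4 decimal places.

-1.4388

x̄ = (9.0 + 7.1 + 1.8 - 13.3 + 5.6 + 8.8) / 6 = 3.1667
deviations (xᵢ − x̄): 5.8333, 3.9333, -1.3667, -16.4667, 2.4333, 5.6333
Σ(xᵢ − x̄)² = 360.1733 ⇒ m₂ = 360.1733/6 = 60.02889
Σ(xᵢ − x̄)³ = -4014.9804 ⇒ m₃ = -4014.9804/6 = -669.16341
m₂^(3/2) = 60.02889^(1.5) = 465.09370
g1 = m₃ / m₂^(3/2) = -669.16341 / 465.09370 ≈ -1.4388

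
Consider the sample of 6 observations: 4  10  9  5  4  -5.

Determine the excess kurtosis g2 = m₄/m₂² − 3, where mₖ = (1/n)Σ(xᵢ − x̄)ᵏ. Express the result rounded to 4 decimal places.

-0.1620

x̄ = 4.5000
Σ(xᵢ − x̄)² = 141.5000 ⇒ m₂ = 23.58333
Σ(xᵢ − x̄)⁴ = 9470.3750 ⇒ m₄ = 1578.39583
m₂² = 556.17361
g2 = m₄/m₂² − 3 = 2.83796 − 3 ≈ -0.1620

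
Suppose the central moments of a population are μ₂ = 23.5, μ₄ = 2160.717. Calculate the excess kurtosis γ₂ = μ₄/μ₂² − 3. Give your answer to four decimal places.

0.9126

μ₂² = 23.5² = 552.25000
μ₄/μ₂² = 2160.717 / 552.25000 = 3.91257
γ₂ = 3.91257 − 3 ≈ 0.9126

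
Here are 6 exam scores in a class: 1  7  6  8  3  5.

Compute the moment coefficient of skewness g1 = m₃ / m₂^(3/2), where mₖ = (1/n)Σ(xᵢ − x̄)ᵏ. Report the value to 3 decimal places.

x̄ = (1 + 7 + 6 + 8 + 3 + 5) / 6 = 5.0000
deviations (xᵢ − x̄): -4.0000, 2.0000, 1.0000, 3.0000, -2.0000, 0.0000
Σ(xᵢ − x̄)² = 34.0000 ⇒ m₂ = 34.0000/6 = 5.66667
Σ(xᵢ − x̄)³ = -36.0000 ⇒ m₃ = -36.0000/6 = -6.00000
m₂^(3/2) = 5.66667^(1.5) = 13.48936
g1 = m₃ / m₂^(3/2) = -6.00000 / 13.48936 ≈ -0.445

-0.445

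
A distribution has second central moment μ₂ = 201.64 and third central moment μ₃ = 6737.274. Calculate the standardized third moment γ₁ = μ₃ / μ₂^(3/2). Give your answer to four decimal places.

σ = √μ₂ = √201.64 = 14.20000
σ³ = μ₂^(3/2) = 2863.28800
γ₁ = μ₃/σ³ = 6737.274 / 2863.28800 ≈ 2.3530

2.3530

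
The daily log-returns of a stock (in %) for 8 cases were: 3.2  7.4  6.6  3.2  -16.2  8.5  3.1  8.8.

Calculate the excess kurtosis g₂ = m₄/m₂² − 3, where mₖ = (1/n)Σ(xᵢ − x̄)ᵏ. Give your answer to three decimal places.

2.200

x̄ = 3.0750
Σ(xᵢ − x̄)² = 464.8950 ⇒ m₂ = 58.11187
Σ(xᵢ − x̄)⁴ = 140475.9904 ⇒ m₄ = 17559.49880
m₂² = 3376.99002
g₂ = m₄/m₂² − 3 = 5.19975 − 3 ≈ 2.200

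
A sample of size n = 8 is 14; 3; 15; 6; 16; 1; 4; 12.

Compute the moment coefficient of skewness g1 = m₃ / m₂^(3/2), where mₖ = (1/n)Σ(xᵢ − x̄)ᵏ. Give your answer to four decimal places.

x̄ = (14 + 3 + 15 + 6 + 16 + 1 + 4 + 12) / 8 = 8.8750
deviations (xᵢ − x̄): 5.1250, -5.8750, 6.1250, -2.8750, 7.1250, -7.8750, -4.8750, 3.1250
Σ(xᵢ − x̄)² = 252.8750 ⇒ m₂ = 252.8750/8 = 31.60938
Σ(xᵢ − x̄)³ = -74.1563 ⇒ m₃ = -74.1563/8 = -9.26953
m₂^(3/2) = 31.60938^(1.5) = 177.71491
g1 = m₃ / m₂^(3/2) = -9.26953 / 177.71491 ≈ -0.0522

-0.0522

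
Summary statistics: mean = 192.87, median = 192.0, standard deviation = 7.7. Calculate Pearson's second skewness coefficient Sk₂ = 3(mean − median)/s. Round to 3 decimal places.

Sk₂ = 3(192.87 − 192.0) / 7.7 = 3 × 0.8700 / 7.7
    = 2.6100 / 7.7 ≈ 0.339

0.339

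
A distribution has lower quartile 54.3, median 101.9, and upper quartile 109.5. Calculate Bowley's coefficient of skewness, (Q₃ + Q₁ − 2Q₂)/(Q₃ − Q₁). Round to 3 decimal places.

-0.725

numerator: Q₃ + Q₁ − 2Q₂ = 109.5 + 54.3 − 2×101.9 = -40.0000
denominator: Q₃ − Q₁ = 109.5 − 54.3 = 55.2000
Bowley skewness = -40.0000 / 55.2000 ≈ -0.725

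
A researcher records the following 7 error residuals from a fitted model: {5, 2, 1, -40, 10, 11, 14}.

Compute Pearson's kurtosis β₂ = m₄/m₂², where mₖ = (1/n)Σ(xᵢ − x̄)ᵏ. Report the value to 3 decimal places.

x̄ = 0.4286
Σ(xᵢ − x̄)² = 2045.7143 ⇒ m₂ = 292.24490
Σ(xᵢ − x̄)⁴ = 2726738.7405 ⇒ m₄ = 389534.10579
m₂² = 85407.08038
β₂ = m₄/m₂² = 389534.10579 / 85407.08038 ≈ 4.561

4.561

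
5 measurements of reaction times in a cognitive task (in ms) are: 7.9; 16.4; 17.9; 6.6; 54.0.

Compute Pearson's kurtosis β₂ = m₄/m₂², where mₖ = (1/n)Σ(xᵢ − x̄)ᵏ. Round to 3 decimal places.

x̄ = 20.5600
Σ(xᵢ − x̄)² = 1497.7720 ⇒ m₂ = 299.55440
Σ(xᵢ − x̄)⁴ = 1314463.0380 ⇒ m₄ = 262892.60761
m₂² = 89732.83856
β₂ = m₄/m₂² = 262892.60761 / 89732.83856 ≈ 2.930

2.930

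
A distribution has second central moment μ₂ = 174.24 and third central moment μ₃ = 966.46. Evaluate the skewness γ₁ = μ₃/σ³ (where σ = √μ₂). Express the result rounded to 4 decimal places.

0.4202

σ = √μ₂ = √174.24 = 13.20000
σ³ = μ₂^(3/2) = 2299.96800
γ₁ = μ₃/σ³ = 966.46 / 2299.96800 ≈ 0.4202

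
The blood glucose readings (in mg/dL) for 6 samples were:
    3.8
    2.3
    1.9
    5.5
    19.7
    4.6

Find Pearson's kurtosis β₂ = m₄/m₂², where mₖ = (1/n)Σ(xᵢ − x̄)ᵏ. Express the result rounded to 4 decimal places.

3.9121

x̄ = 6.3000
Σ(xᵢ − x̄)² = 224.7000 ⇒ m₂ = 37.45000
Σ(xᵢ − x̄)⁴ = 32920.4274 ⇒ m₄ = 5486.73790
m₂² = 1402.50250
β₂ = m₄/m₂² = 5486.73790 / 1402.50250 ≈ 3.9121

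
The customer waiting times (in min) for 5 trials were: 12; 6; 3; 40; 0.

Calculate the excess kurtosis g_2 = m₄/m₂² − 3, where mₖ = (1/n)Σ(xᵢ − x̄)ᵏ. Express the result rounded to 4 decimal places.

-0.1232

x̄ = 12.2000
Σ(xᵢ − x̄)² = 1044.8000 ⇒ m₂ = 208.96000
Σ(xᵢ − x̄)⁴ = 628076.5760 ⇒ m₄ = 125615.31520
m₂² = 43664.28160
g_2 = m₄/m₂² − 3 = 2.87684 − 3 ≈ -0.1232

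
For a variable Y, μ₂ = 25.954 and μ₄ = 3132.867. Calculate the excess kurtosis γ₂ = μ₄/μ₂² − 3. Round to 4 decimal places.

1.6509

μ₂² = 25.954² = 673.61012
μ₄/μ₂² = 3132.867 / 673.61012 = 4.65086
γ₂ = 4.65086 − 3 ≈ 1.6509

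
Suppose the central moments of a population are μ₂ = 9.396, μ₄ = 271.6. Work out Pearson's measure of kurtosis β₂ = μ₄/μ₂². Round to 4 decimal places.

μ₂² = 9.396² = 88.28482
μ₄/μ₂² = 271.6 / 88.28482 = 3.07641
β₂ ≈ 3.0764

3.0764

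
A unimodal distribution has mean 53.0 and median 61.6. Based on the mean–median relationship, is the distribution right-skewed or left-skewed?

left-skewed

mean − median = 53.0 − 61.6 = -8.6
mean < median ⇒ the longer tail is on the left ⇒ left-skewed (negatively skewed).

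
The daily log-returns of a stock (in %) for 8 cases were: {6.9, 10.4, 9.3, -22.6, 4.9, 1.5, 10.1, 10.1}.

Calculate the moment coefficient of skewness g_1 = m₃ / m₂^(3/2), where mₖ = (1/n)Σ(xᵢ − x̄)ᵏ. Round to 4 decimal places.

x̄ = (6.9 + 10.4 + 9.3 - 22.6 + 4.9 + 1.5 + 10.1 + 10.1) / 8 = 3.8250
deviations (xᵢ − x̄): 3.0750, 6.5750, 5.4750, -26.4250, 1.0750, -2.3250, 6.2750, 6.2750
Σ(xᵢ − x̄)² = 866.2550 ⇒ m₂ = 866.2550/8 = 108.28188
Σ(xᵢ − x̄)³ = -17491.7933 ⇒ m₃ = -17491.7933/8 = -2186.47416
m₂^(3/2) = 108.28188^(1.5) = 1126.76579
g_1 = m₃ / m₂^(3/2) = -2186.47416 / 1126.76579 ≈ -1.9405

-1.9405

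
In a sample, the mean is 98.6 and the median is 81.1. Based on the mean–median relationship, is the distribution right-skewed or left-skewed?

right-skewed

mean − median = 98.6 − 81.1 = 17.5
mean > median ⇒ the longer tail is on the right ⇒ right-skewed (positively skewed).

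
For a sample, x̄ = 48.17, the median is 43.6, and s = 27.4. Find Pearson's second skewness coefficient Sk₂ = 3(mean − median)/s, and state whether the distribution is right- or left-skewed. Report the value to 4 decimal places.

Sk₂ = 3(48.17 − 43.6) / 27.4 = 3 × 4.5700 / 27.4
    = 13.7100 / 27.4 ≈ 0.5004
Sk₂ > 0 ⇒ mean > median ⇒ right-skewed (positive skew).

0.5004, right-skewed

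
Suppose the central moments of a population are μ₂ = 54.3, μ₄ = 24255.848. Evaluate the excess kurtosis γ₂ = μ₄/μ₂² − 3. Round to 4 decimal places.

5.2265

μ₂² = 54.3² = 2948.49000
μ₄/μ₂² = 24255.848 / 2948.49000 = 8.22653
γ₂ = 8.22653 − 3 ≈ 5.2265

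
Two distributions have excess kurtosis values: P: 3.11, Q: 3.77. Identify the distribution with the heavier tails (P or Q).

Q

Higher excess kurtosis ⇒ heavier tails relative to the normal distribution.
3.11 vs 3.77: the larger is 3.77, so Q has heavier tails.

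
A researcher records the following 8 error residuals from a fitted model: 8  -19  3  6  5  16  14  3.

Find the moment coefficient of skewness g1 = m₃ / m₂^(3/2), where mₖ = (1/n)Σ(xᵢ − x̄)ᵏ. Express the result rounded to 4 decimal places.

-1.3350

x̄ = (8 - 19 + 3 + 6 + 5 + 16 + 14 + 3) / 8 = 4.5000
deviations (xᵢ − x̄): 3.5000, -23.5000, -1.5000, 1.5000, 0.5000, 11.5000, 9.5000, -1.5000
Σ(xᵢ − x̄)² = 794.0000 ⇒ m₂ = 794.0000/8 = 99.25000
Σ(xᵢ − x̄)³ = -10560.0000 ⇒ m₃ = -10560.0000/8 = -1320.00000
m₂^(3/2) = 99.25000^(1.5) = 988.77112
g1 = m₃ / m₂^(3/2) = -1320.00000 / 988.77112 ≈ -1.3350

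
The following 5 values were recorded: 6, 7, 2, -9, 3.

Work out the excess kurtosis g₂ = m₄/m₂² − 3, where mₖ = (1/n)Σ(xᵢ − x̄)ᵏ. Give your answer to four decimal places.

x̄ = 1.8000
Σ(xᵢ − x̄)² = 162.8000 ⇒ m₂ = 32.56000
Σ(xᵢ − x̄)⁴ = 14649.2960 ⇒ m₄ = 2929.85920
m₂² = 1060.15360
g₂ = m₄/m₂² − 3 = 2.76362 − 3 ≈ -0.2364

-0.2364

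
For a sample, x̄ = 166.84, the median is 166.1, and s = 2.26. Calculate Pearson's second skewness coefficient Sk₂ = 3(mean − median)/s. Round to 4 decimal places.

Sk₂ = 3(166.84 − 166.1) / 2.26 = 3 × 0.7400 / 2.26
    = 2.2200 / 2.26 ≈ 0.9823

0.9823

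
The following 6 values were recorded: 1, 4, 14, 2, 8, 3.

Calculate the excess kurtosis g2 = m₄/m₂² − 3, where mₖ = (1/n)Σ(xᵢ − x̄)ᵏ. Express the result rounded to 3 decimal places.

-0.387

x̄ = 5.3333
Σ(xᵢ − x̄)² = 119.3333 ⇒ m₂ = 19.88889
Σ(xᵢ − x̄)⁴ = 6201.1111 ⇒ m₄ = 1033.51852
m₂² = 395.56790
g2 = m₄/m₂² − 3 = 2.61275 − 3 ≈ -0.387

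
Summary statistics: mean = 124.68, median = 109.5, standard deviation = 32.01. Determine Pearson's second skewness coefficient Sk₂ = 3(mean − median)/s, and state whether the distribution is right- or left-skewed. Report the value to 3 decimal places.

1.423, right-skewed

Sk₂ = 3(124.68 − 109.5) / 32.01 = 3 × 15.1800 / 32.01
    = 45.5400 / 32.01 ≈ 1.423
Sk₂ > 0 ⇒ mean > median ⇒ right-skewed (positive skew).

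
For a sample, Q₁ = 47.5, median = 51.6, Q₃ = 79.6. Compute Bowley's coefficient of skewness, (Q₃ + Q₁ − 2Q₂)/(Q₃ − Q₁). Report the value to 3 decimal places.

numerator: Q₃ + Q₁ − 2Q₂ = 79.6 + 47.5 − 2×51.6 = 23.9000
denominator: Q₃ − Q₁ = 79.6 − 47.5 = 32.1000
Bowley skewness = 23.9000 / 32.1000 ≈ 0.745

0.745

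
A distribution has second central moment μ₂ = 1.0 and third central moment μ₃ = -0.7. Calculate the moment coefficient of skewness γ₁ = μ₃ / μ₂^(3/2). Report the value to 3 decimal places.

σ = √μ₂ = √1.0 = 1.00000
σ³ = μ₂^(3/2) = 1.00000
γ₁ = μ₃/σ³ = -0.7 / 1.00000 ≈ -0.700

-0.700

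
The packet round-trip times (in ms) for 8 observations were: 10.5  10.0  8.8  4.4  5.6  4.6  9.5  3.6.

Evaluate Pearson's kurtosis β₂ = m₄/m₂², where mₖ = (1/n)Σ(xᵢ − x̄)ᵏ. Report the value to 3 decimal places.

x̄ = 7.1250
Σ(xᵢ − x̄)² = 56.6550 ⇒ m₂ = 7.08188
Σ(xᵢ − x̄)⁴ = 493.3483 ⇒ m₄ = 61.66853
m₂² = 50.15295
β₂ = m₄/m₂² = 61.66853 / 50.15295 ≈ 1.230

1.230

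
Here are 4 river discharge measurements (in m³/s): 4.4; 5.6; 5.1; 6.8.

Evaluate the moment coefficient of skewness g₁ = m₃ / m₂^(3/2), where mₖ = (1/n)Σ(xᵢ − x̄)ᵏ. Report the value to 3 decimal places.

x̄ = (4.4 + 5.6 + 5.1 + 6.8) / 4 = 5.4750
deviations (xᵢ − x̄): -1.0750, 0.1250, -0.3750, 1.3250
Σ(xᵢ − x̄)² = 3.0675 ⇒ m₂ = 3.0675/4 = 0.76687
Σ(xᵢ − x̄)³ = 1.0331 ⇒ m₃ = 1.0331/4 = 0.25828
m₂^(3/2) = 0.76687^(1.5) = 0.67156
g₁ = m₃ / m₂^(3/2) = 0.25828 / 0.67156 ≈ 0.385

0.385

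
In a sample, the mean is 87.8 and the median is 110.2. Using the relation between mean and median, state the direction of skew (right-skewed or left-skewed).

mean − median = 87.8 − 110.2 = -22.4
mean < median ⇒ the longer tail is on the left ⇒ left-skewed (negatively skewed).

left-skewed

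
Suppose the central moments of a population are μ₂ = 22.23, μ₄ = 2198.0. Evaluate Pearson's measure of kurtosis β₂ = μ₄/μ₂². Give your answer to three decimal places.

μ₂² = 22.23² = 494.17290
μ₄/μ₂² = 2198.0 / 494.17290 = 4.44784
β₂ ≈ 4.448

4.448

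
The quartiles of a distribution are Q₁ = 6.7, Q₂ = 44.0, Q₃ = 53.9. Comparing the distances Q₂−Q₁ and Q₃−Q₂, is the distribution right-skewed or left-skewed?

Q₂ − Q₁ = 37.3;  Q₃ − Q₂ = 9.9
Q₂ − Q₁ > Q₃ − Q₂ ⇒ the lower half is more spread out ⇒ left-skewed.

left-skewed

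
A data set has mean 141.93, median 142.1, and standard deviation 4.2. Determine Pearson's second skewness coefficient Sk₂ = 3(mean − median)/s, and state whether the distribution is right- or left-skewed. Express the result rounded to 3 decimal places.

Sk₂ = 3(141.93 − 142.1) / 4.2 = 3 × -0.1700 / 4.2
    = -0.5100 / 4.2 ≈ -0.121
Sk₂ < 0 ⇒ mean < median ⇒ left-skewed (negative skew).

-0.121, left-skewed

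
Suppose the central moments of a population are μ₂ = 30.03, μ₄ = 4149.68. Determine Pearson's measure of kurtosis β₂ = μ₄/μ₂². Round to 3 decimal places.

4.602

μ₂² = 30.03² = 901.80090
μ₄/μ₂² = 4149.68 / 901.80090 = 4.60155
β₂ ≈ 4.602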